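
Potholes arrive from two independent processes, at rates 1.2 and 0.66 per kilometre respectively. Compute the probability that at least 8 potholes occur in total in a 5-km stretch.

0.7100

Independent Poisson processes superpose: combined rate λ = 1.2 + 0.66 = 1.86 per kilometre.
Over the interval, μ = 1.86 × 5 = 9.3 (a 5-km stretch = 5 kilometres).
P(N ≥ 8) = 1 − P(N ≤ 7) ≈ 0.7100.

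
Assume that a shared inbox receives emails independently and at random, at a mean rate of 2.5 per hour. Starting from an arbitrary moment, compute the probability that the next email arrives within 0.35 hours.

Inter-arrival times are exponential with rate λ = 2.5 per hour.
P(T ≤ 0.35) = 1 − e^(−λt) = 1 − e^(−2.5 × 0.35) = 1 − e^(−0.875) ≈ 0.5831.

0.5831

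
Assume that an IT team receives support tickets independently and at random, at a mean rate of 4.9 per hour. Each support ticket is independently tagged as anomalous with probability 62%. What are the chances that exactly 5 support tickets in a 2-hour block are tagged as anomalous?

0.1585

Thinning: the support tickets that are tagged as anomalous themselves form a Poisson process with rate 0.62 × 4.9 = 3.038 per hour.
Over the interval, μ = 3.038 × 2 = 6.076 (a 2-hour block = 2 hours).
P(N = 5) = e^(−6.076) · 6.076^5/5! ≈ 0.1585.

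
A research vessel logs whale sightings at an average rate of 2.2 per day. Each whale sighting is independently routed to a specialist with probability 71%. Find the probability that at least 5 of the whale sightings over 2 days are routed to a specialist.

Thinning: the whale sightings that are routed to a specialist themselves form a Poisson process with rate 0.71 × 2.2 = 1.562 per day.
Over the interval, μ = 1.562 × 2 = 3.124 (2 days).
P(N ≥ 5) = 1 − P(N ≤ 4) ≈ 0.2060.

0.2060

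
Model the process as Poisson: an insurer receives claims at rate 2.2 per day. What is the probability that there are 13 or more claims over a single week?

Over the interval, μ = 2.2 × 7 = 15.4 (a week = 7 days).
P(N ≥ 13) = 1 − P(N ≤ 12) = 1 − Σ_{j=0}^{12} e^(−μ) μ^j/j! ≈ 0.7642.

0.7642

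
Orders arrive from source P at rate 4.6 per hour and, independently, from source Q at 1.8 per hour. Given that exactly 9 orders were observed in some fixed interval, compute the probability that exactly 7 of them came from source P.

Given the total, each event is independently from source P with probability p = λ_P/(λ_P+λ_Q) = 4.6/6.4 ≈ 0.7188.
So K ~ Binomial(9, 4.6/6.4): P(K = 7) = C(9,7) · (4.6/6.4)^7 · (1.8/6.4)^2 ≈ 0.2822.

0.2822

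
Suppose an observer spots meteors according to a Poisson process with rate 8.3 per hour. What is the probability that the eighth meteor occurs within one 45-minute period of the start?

Over the interval, μ = 8.3 × 0.75 = 6.225 (a 45-minute period = 0.75 hours).
The eighth arrival falls in the interval iff at least 8 events occur there: P(S_8 ≤ t) = P(N ≥ 8) = 1 − P(N ≤ 7) ≈ 0.2875.

0.2875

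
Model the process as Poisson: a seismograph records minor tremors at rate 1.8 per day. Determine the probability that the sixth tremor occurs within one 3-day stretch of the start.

0.4539

Over the interval, μ = 1.8 × 3 = 5.4 (a 3-day stretch = 3 days).
The sixth arrival falls in the interval iff at least 6 events occur there: P(S_6 ≤ t) = P(N ≥ 6) = 1 − P(N ≤ 5) ≈ 0.4539.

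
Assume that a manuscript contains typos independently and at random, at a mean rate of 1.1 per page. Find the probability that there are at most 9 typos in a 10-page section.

0.3405

Over the interval, μ = 1.1 × 10 = 11 (a 10-page section = 10 pages).
P(N ≤ 9) = Σ_{j=0}^{9} e^(−μ) μ^j/j! ≈ 0.3405.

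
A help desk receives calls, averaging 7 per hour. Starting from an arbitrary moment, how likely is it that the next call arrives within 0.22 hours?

Inter-arrival times are exponential with rate λ = 7 per hour.
P(T ≤ 0.22) = 1 − e^(−λt) = 1 − e^(−7 × 0.22) = 1 − e^(−1.54) ≈ 0.7856.

0.7856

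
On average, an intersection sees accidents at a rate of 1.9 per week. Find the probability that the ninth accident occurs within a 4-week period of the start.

0.3518

Over the interval, μ = 1.9 × 4 = 7.6 (a 4-week period = 4 weeks).
The ninth arrival falls in the interval iff at least 9 events occur there: P(S_9 ≤ t) = P(N ≥ 9) = 1 − P(N ≤ 8) ≈ 0.3518.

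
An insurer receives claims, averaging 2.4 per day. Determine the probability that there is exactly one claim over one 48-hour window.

Over the interval, μ = 2.4 × 2 = 4.8 (a 48-hour window = 2 days).
P(N = 1) = e^(−μ) μ^1/1! = e^(−4.8) · 4.8^1/1 ≈ 0.0395.

0.0395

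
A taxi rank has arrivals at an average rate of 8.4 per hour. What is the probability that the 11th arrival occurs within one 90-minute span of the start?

0.7124

Over the interval, μ = 8.4 × 1.5 = 12.6 (a 90-minute span = 1.5 hours).
The 11th arrival falls in the interval iff at least 11 events occur there: P(S_11 ≤ t) = P(N ≥ 11) = 1 − P(N ≤ 10) ≈ 0.7124.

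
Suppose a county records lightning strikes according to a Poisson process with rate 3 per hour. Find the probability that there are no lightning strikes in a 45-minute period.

0.1054

Over the interval, μ = 3 × 0.75 = 2.25 (a 45-minute period = 0.75 hours).
P(N = 0) = e^(−μ) μ^0/0! = e^(−2.25) · 2.25^0/1 ≈ 0.1054.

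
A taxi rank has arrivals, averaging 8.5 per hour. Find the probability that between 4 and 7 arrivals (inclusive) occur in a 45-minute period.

Over the interval, μ = 8.5 × 0.75 = 6.375 (a 45-minute period = 0.75 hours).
P(4 ≤ N ≤ 7) = Σ_{j=4}^{7} e^(−6.375) · 6.375^j/j! ≈ 0.5702.

0.5702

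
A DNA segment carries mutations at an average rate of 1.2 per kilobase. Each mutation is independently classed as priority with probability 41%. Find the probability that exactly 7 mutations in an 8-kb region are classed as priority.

0.0567

Thinning: the mutations that are classed as priority themselves form a Poisson process with rate 0.41 × 1.2 = 0.492 per kilobase.
Over the interval, μ = 0.492 × 8 = 3.936 (an 8-kb region = 8 kilobases).
P(N = 7) = e^(−3.936) · 3.936^7/7! ≈ 0.0567.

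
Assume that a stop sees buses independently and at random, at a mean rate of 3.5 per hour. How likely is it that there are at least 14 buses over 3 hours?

Over the interval, μ = 3.5 × 3 = 10.5 (3 hours).
P(N ≥ 14) = 1 − P(N ≤ 13) = 1 − Σ_{j=0}^{13} e^(−μ) μ^j/j! ≈ 0.1747.

0.1747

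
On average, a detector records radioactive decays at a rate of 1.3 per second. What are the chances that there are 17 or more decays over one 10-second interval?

Over the interval, μ = 1.3 × 10 = 13 (a 10-second interval = 10 seconds).
P(N ≥ 17) = 1 − P(N ≤ 16) = 1 − Σ_{j=0}^{16} e^(−μ) μ^j/j! ≈ 0.1645.

0.1645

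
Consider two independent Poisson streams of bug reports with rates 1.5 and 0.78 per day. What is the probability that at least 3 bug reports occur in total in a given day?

Independent Poisson processes superpose: combined rate λ = 1.5 + 0.78 = 2.28 per day.
So μ = 2.28.
P(N ≥ 3) = 1 − P(N ≤ 2) ≈ 0.3987.

0.3987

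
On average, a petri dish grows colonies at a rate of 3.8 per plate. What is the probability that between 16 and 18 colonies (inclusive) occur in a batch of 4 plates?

0.2575

Over the interval, μ = 3.8 × 4 = 15.2 (a batch of 4 plates = 4 plates).
P(16 ≤ N ≤ 18) = Σ_{j=16}^{18} e^(−15.2) · 15.2^j/j! ≈ 0.2575.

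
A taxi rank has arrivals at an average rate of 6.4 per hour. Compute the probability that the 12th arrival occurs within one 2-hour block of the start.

0.6262

Over the interval, μ = 6.4 × 2 = 12.8 (a 2-hour block = 2 hours).
The 12th arrival falls in the interval iff at least 12 events occur there: P(S_12 ≤ t) = P(N ≥ 12) = 1 − P(N ≤ 11) ≈ 0.6262.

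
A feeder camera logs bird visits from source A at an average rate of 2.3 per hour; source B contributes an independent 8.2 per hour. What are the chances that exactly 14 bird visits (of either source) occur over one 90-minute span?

Independent Poisson processes superpose: combined rate λ = 2.3 + 8.2 = 10.5 per hour.
Over the interval, μ = 10.5 × 1.5 = 15.75 (a 90-minute span = 1.5 hours).
P(N = 14) = e^(−15.75) · 15.75^14/14! ≈ 0.0958.

0.0958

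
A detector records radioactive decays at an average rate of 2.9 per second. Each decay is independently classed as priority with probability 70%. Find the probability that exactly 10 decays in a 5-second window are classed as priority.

Thinning: the decays that are classed as priority themselves form a Poisson process with rate 0.7 × 2.9 = 2.03 per second.
Over the interval, μ = 2.03 × 5 = 10.15 (a 5-second window = 5 seconds).
P(N = 10) = e^(−10.15) · 10.15^10/10! ≈ 0.1250.

0.1250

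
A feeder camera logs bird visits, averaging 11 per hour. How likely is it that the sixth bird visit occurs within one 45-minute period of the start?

Over the interval, μ = 11 × 0.75 = 8.25 (a 45-minute period = 0.75 hours).
The sixth arrival falls in the interval iff at least 6 events occur there: P(S_6 ≤ t) = P(N ≥ 6) = 1 − P(N ≤ 5) ≈ 0.8306.

0.8306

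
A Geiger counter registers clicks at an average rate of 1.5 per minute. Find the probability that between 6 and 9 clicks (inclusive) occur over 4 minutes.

Over the interval, μ = 1.5 × 4 = 6 (4 minutes).
P(6 ≤ N ≤ 9) = Σ_{j=6}^{9} e^(−6) · 6^j/j! ≈ 0.4704.

0.4704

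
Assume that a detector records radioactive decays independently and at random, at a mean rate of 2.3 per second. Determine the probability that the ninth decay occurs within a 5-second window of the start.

Over the interval, μ = 2.3 × 5 = 11.5 (a 5-second window = 5 seconds).
The ninth arrival falls in the interval iff at least 9 events occur there: P(S_9 ≤ t) = P(N ≥ 9) = 1 − P(N ≤ 8) ≈ 0.8094.

0.8094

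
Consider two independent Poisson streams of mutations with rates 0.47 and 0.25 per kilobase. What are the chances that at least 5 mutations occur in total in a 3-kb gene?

0.0682

Independent Poisson processes superpose: combined rate λ = 0.47 + 0.25 = 0.72 per kilobase.
Over the interval, μ = 0.72 × 3 = 2.16 (a 3-kb gene = 3 kilobases).
P(N ≥ 5) = 1 − P(N ≤ 4) ≈ 0.0682.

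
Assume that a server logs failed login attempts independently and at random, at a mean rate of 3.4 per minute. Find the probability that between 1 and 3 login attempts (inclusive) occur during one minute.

With mean μ = 3.4 per minute,
P(1 ≤ N ≤ 3) = Σ_{j=1}^{3} e^(−3.4) · 3.4^j/j! ≈ 0.5250.

0.5250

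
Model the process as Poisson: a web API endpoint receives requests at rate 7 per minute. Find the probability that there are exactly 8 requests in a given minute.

With mean μ = 7 per minute,
P(N = 8) = e^(−μ) μ^8/8! = e^(−7) · 7^8/40320 ≈ 0.1304.

0.1304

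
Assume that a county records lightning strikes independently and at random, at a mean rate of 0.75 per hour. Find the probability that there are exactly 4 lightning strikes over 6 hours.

Over the interval, μ = 0.75 × 6 = 4.5 (6 hours).
P(N = 4) = e^(−μ) μ^4/4! = e^(−4.5) · 4.5^4/24 ≈ 0.1898.

0.1898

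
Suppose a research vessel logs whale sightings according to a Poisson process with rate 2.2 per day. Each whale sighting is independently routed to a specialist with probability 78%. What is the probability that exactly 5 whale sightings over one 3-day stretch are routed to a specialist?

Thinning: the whale sightings that are routed to a specialist themselves form a Poisson process with rate 0.78 × 2.2 = 1.716 per day.
Over the interval, μ = 1.716 × 3 = 5.148 (a 3-day stretch = 3 days).
P(N = 5) = e^(−5.148) · 5.148^5/5! ≈ 0.1751.

0.1751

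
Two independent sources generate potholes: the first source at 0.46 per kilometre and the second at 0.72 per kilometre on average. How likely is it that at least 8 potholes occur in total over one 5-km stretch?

Independent Poisson processes superpose: combined rate λ = 0.46 + 0.72 = 1.18 per kilometre.
Over the interval, μ = 1.18 × 5 = 5.9 (a 5-km stretch = 5 kilometres).
P(N ≥ 8) = 1 − P(N ≤ 7) ≈ 0.2424.

0.2424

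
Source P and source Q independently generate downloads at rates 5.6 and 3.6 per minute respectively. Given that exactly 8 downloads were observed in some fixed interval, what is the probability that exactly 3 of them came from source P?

Given the total, each event is independently from source P with probability p = λ_P/(λ_P+λ_Q) = 5.6/9.2 ≈ 0.6087.
So K ~ Binomial(8, 5.6/9.2): P(K = 3) = C(8,3) · (5.6/9.2)^3 · (3.6/9.2)^5 ≈ 0.1159.

0.1159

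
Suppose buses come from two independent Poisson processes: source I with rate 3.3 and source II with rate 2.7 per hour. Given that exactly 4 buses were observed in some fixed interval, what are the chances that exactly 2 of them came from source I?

0.3675

Given the total, each event is independently from source I with probability p = λ_I/(λ_I+λ_II) = 3.3/6 = 0.5500.
So K ~ Binomial(4, 3.3/6): P(K = 2) = C(4,2) · (3.3/6)^2 · (2.7/6)^2 ≈ 0.3675.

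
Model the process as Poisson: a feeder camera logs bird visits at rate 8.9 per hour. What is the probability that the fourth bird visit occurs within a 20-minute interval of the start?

Over the interval, μ = 8.9 × 1/3 ≈ 2.96667 (a 20-minute interval = 1/3 hours).
The fourth arrival falls in the interval iff at least 4 events occur there: P(S_4 ≤ t) = P(N ≥ 4) = 1 − P(N ≤ 3) ≈ 0.3453.

0.3453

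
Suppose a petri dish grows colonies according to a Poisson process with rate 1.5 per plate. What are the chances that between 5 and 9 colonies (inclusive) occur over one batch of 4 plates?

Over the interval, μ = 1.5 × 4 = 6 (a batch of 4 plates = 4 plates).
P(5 ≤ N ≤ 9) = Σ_{j=5}^{9} e^(−6) · 6^j/j! ≈ 0.6310.

0.6310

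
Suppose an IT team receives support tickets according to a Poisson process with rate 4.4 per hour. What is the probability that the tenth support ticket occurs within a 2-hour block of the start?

0.3863

Over the interval, μ = 4.4 × 2 = 8.8 (a 2-hour block = 2 hours).
The tenth arrival falls in the interval iff at least 10 events occur there: P(S_10 ≤ t) = P(N ≥ 10) = 1 − P(N ≤ 9) ≈ 0.3863.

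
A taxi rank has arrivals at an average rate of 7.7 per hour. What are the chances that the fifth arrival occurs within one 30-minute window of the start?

0.3419

Over the interval, μ = 7.7 × 0.5 = 3.85 (a 30-minute window = 0.5 hours).
The fifth arrival falls in the interval iff at least 5 events occur there: P(S_5 ≤ t) = P(N ≥ 5) = 1 − P(N ≤ 4) ≈ 0.3419.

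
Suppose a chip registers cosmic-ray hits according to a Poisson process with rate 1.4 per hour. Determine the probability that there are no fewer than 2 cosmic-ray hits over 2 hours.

0.7689

Over the interval, μ = 1.4 × 2 = 2.8 (2 hours).
P(N ≥ 2) = 1 − P(N ≤ 1) = 1 − Σ_{j=0}^{1} e^(−μ) μ^j/j! ≈ 0.7689.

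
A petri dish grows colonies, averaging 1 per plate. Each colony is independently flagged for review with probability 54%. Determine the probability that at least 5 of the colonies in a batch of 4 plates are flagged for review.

0.0682

Thinning: the colonies that are flagged for review themselves form a Poisson process with rate 0.54 × 1 = 0.54 per plate.
Over the interval, μ = 0.54 × 4 = 2.16 (a batch of 4 plates = 4 plates).
P(N ≥ 5) = 1 − P(N ≤ 4) ≈ 0.0682.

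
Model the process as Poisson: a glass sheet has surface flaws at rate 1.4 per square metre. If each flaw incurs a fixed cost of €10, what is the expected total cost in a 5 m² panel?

€70

E[N] = 1.4 × 5 = 7 (a 5 m² panel = 5 square metres); E[cost] = 7 × €10 = €70.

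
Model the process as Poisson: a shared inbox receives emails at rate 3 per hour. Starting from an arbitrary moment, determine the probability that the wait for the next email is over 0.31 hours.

0.3946

The wait for the next event is exponential with rate λ = 3 per hour.
P(T > 0.31) = e^(−λt) = e^(−3 × 0.31) = e^(−0.93) ≈ 0.3946.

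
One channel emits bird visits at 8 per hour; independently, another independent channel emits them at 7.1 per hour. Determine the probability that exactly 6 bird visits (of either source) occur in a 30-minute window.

Independent Poisson processes superpose: combined rate λ = 8 + 7.1 = 15.1 per hour.
Over the interval, μ = 15.1 × 0.5 = 7.55 (a 30-minute window = 0.5 hours).
P(N = 6) = e^(−7.55) · 7.55^6/6! ≈ 0.1353.

0.1353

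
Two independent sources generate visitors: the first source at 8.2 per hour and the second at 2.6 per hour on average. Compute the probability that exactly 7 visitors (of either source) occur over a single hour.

0.0694

Independent Poisson processes superpose: combined rate λ = 8.2 + 2.6 = 10.8 per hour.
So μ = 10.8.
P(N = 7) = e^(−10.8) · 10.8^7/7! ≈ 0.0694.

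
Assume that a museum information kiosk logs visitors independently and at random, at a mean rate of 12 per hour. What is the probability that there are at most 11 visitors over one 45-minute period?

Over the interval, μ = 12 × 0.75 = 9 (a 45-minute period = 0.75 hours).
P(N ≤ 11) = Σ_{j=0}^{11} e^(−μ) μ^j/j! ≈ 0.8030.

0.8030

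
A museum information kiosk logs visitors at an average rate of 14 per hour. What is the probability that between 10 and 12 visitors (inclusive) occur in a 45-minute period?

0.3448

Over the interval, μ = 14 × 0.75 = 10.5 (a 45-minute period = 0.75 hours).
P(10 ≤ N ≤ 12) = Σ_{j=10}^{12} e^(−10.5) · 10.5^j/j! ≈ 0.3448.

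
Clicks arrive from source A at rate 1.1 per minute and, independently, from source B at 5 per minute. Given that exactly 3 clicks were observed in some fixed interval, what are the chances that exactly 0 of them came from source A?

0.5507

Given the total, each event is independently from source A with probability p = λ_A/(λ_A+λ_B) = 1.1/6.1 ≈ 0.1803.
So K ~ Binomial(3, 1.1/6.1): P(K = 0) = C(3,0) · (1.1/6.1)^0 · (5/6.1)^3 ≈ 0.5507.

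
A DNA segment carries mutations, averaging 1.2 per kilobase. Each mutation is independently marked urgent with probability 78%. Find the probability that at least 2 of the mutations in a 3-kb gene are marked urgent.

0.7703

Thinning: the mutations that are marked urgent themselves form a Poisson process with rate 0.78 × 1.2 = 0.936 per kilobase.
Over the interval, μ = 0.936 × 3 = 2.808 (a 3-kb gene = 3 kilobases).
P(N ≥ 2) = 1 − P(N ≤ 1) ≈ 0.7703.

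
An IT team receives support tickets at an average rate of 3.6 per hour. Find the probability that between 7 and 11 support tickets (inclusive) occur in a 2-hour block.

Over the interval, μ = 3.6 × 2 = 7.2 (a 2-hour block = 2 hours).
P(7 ≤ N ≤ 11) = Σ_{j=7}^{11} e^(−7.2) · 7.2^j/j! ≈ 0.5167.

0.5167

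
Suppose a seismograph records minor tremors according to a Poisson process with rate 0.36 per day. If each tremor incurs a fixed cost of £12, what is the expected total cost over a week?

E[N] = 0.36 × 7 = 2.52 (a week = 7 days); E[cost] = 2.52 × £12 = £30.24.

£30.24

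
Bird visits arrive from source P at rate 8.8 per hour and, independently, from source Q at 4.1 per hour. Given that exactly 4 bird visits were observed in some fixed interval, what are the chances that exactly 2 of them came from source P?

Given the total, each event is independently from source P with probability p = λ_P/(λ_P+λ_Q) = 8.8/12.9 ≈ 0.6822.
So K ~ Binomial(4, 8.8/12.9): P(K = 2) = C(4,2) · (8.8/12.9)^2 · (4.1/12.9)^2 ≈ 0.2820.

0.2820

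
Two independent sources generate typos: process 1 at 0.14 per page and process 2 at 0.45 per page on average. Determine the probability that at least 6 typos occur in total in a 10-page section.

0.5381

Independent Poisson processes superpose: combined rate λ = 0.14 + 0.45 = 0.59 per page.
Over the interval, μ = 0.59 × 10 = 5.9 (a 10-page section = 10 pages).
P(N ≥ 6) = 1 − P(N ≤ 5) ≈ 0.5381.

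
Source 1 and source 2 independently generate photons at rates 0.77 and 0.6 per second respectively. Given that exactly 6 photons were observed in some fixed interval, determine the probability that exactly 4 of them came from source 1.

Given the total, each event is independently from source 1 with probability p = λ_1/(λ_1+λ_2) = 0.77/1.37 ≈ 0.5620.
So K ~ Binomial(6, 0.77/1.37): P(K = 4) = C(6,4) · (0.77/1.37)^4 · (0.6/1.37)^2 ≈ 0.2871.

0.2871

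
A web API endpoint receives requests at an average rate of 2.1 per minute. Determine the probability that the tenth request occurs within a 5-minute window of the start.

0.6029

Over the interval, μ = 2.1 × 5 = 10.5 (a 5-minute window = 5 minutes).
The tenth arrival falls in the interval iff at least 10 events occur there: P(S_10 ≤ t) = P(N ≥ 10) = 1 − P(N ≤ 9) ≈ 0.6029.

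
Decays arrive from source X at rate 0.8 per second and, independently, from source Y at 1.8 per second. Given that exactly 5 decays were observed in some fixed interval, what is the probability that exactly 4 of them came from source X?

Given the total, each event is independently from source X with probability p = λ_X/(λ_X+λ_Y) = 0.8/2.6 ≈ 0.3077.
So K ~ Binomial(5, 0.8/2.6): P(K = 4) = C(5,4) · (0.8/2.6)^4 · (1.8/2.6)^1 ≈ 0.0310.

0.0310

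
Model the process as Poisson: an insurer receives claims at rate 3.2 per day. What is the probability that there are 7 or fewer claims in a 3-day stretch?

0.2584

Over the interval, μ = 3.2 × 3 = 9.6 (a 3-day stretch = 3 days).
P(N ≤ 7) = Σ_{j=0}^{7} e^(−μ) μ^j/j! ≈ 0.2584.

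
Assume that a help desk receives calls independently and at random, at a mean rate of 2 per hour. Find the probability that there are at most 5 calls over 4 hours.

0.1912

Over the interval, μ = 2 × 4 = 8 (4 hours).
P(N ≤ 5) = Σ_{j=0}^{5} e^(−μ) μ^j/j! ≈ 0.1912.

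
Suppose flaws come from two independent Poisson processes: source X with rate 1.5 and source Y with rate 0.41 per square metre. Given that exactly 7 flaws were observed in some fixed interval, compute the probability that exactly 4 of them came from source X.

0.1317

Given the total, each event is independently from source X with probability p = λ_X/(λ_X+λ_Y) = 1.5/1.91 ≈ 0.7853.
So K ~ Binomial(7, 1.5/1.91): P(K = 4) = C(7,4) · (1.5/1.91)^4 · (0.41/1.91)^3 ≈ 0.1317.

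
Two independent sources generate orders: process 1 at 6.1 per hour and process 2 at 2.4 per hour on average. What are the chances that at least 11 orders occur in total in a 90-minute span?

Independent Poisson processes superpose: combined rate λ = 6.1 + 2.4 = 8.5 per hour.
Over the interval, μ = 8.5 × 1.5 = 12.75 (a 90-minute span = 1.5 hours).
P(N ≥ 11) = 1 − P(N ≤ 10) ≈ 0.7262.

0.7262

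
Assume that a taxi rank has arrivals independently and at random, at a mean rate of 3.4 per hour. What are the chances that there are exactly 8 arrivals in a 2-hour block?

Over the interval, μ = 3.4 × 2 = 6.8 (a 2-hour block = 2 hours).
P(N = 8) = e^(−μ) μ^8/8! = e^(−6.8) · 6.8^8/40320 ≈ 0.1263.

0.1263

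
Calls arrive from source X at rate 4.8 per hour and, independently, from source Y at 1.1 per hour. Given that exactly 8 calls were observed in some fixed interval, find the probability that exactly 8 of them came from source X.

0.1919

Given the total, each event is independently from source X with probability p = λ_X/(λ_X+λ_Y) = 4.8/5.9 ≈ 0.8136.
So K ~ Binomial(8, 4.8/5.9): P(K = 8) = C(8,8) · (4.8/5.9)^8 · (1.1/5.9)^0 ≈ 0.1919.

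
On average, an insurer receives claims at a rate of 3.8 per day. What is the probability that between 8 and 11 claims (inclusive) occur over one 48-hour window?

0.4047

Over the interval, μ = 3.8 × 2 = 7.6 (a 48-hour window = 2 days).
P(8 ≤ N ≤ 11) = Σ_{j=8}^{11} e^(−7.6) · 7.6^j/j! ≈ 0.4047.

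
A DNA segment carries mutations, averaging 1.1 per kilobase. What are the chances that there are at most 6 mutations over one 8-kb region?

0.2256

Over the interval, μ = 1.1 × 8 = 8.8 (an 8-kb region = 8 kilobases).
P(N ≤ 6) = Σ_{j=0}^{6} e^(−μ) μ^j/j! ≈ 0.2256.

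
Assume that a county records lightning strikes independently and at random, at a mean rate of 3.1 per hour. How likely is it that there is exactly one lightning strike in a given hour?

0.1397

With mean μ = 3.1 per hour,
P(N = 1) = e^(−μ) μ^1/1! = e^(−3.1) · 3.1^1/1 ≈ 0.1397.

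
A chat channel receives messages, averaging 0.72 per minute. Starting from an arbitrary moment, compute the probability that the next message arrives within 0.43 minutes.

0.2663

Inter-arrival times are exponential with rate λ = 0.72 per minute.
P(T ≤ 0.43) = 1 − e^(−λt) = 1 − e^(−0.72 × 0.43) = 1 − e^(−0.3096) ≈ 0.2663.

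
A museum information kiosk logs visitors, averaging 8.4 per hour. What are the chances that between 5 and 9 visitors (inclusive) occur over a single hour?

0.5870

With mean μ = 8.4 per hour,
P(5 ≤ N ≤ 9) = Σ_{j=5}^{9} e^(−8.4) · 8.4^j/j! ≈ 0.5870.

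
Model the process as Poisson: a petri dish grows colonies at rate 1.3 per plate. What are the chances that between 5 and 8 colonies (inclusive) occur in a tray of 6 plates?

Over the interval, μ = 1.3 × 6 = 7.8 (a tray of 6 plates = 6 plates).
P(5 ≤ N ≤ 8) = Σ_{j=5}^{8} e^(−7.8) · 7.8^j/j! ≈ 0.5088.

0.5088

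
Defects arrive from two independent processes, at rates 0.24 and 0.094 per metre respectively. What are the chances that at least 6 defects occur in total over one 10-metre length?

Independent Poisson processes superpose: combined rate λ = 0.24 + 0.094 = 0.334 per metre.
Over the interval, μ = 0.334 × 10 = 3.34 (a 10-metre length = 10 metres).
P(N ≥ 6) = 1 − P(N ≤ 5) ≈ 0.1220.

0.1220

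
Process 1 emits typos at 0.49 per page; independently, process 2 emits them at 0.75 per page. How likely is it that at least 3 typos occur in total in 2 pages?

0.4510

Independent Poisson processes superpose: combined rate λ = 0.49 + 0.75 = 1.24 per page.
Over the interval, μ = 1.24 × 2 = 2.48 (2 pages).
P(N ≥ 3) = 1 − P(N ≤ 2) ≈ 0.4510.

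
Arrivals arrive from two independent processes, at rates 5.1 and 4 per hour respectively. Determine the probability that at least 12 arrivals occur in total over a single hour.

0.2068

Independent Poisson processes superpose: combined rate λ = 5.1 + 4 = 9.1 per hour.
So μ = 9.1.
P(N ≥ 12) = 1 − P(N ≤ 11) ≈ 0.2068.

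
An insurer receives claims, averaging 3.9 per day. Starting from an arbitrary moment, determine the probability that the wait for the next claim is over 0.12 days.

The wait for the next event is exponential with rate λ = 3.9 per day.
P(T > 0.12) = e^(−λt) = e^(−3.9 × 0.12) = e^(−0.468) ≈ 0.6263.

0.6263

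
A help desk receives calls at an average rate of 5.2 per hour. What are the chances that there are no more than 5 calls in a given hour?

With mean μ = 5.2 per hour,
P(N ≤ 5) = Σ_{j=0}^{5} e^(−μ) μ^j/j! ≈ 0.5809.

0.5809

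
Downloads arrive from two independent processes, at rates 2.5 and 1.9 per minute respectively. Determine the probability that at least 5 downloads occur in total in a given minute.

0.4488

Independent Poisson processes superpose: combined rate λ = 2.5 + 1.9 = 4.4 per minute.
So μ = 4.4.
P(N ≥ 5) = 1 − P(N ≤ 4) ≈ 0.4488.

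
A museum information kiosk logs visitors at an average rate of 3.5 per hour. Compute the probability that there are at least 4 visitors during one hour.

0.4634

With mean μ = 3.5 per hour,
P(N ≥ 4) = 1 − P(N ≤ 3) = 1 − Σ_{j=0}^{3} e^(−μ) μ^j/j! ≈ 0.4634.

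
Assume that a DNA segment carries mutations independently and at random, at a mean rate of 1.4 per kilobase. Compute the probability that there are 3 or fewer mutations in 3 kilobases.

Over the interval, μ = 1.4 × 3 = 4.2 (3 kilobases).
P(N ≤ 3) = Σ_{j=0}^{3} e^(−μ) μ^j/j! ≈ 0.3954.

0.3954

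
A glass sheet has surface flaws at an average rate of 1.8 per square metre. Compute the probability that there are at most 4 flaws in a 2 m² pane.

Over the interval, μ = 1.8 × 2 = 3.6 (a 2 m² pane = 2 square metres).
P(N ≤ 4) = Σ_{j=0}^{4} e^(−μ) μ^j/j! ≈ 0.7064.

0.7064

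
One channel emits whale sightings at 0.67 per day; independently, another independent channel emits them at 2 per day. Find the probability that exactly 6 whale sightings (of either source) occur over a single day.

Independent Poisson processes superpose: combined rate λ = 0.67 + 2 = 2.67 per day.
So μ = 2.67.
P(N = 6) = e^(−2.67) · 2.67^6/6! ≈ 0.0348.

0.0348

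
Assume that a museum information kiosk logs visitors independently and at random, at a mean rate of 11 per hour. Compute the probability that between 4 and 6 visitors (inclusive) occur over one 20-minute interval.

Over the interval, μ = 11 × 1/3 ≈ 3.66667 (a 20-minute interval = 1/3 hours).
P(4 ≤ N ≤ 6) = Σ_{j=4}^{6} e^(−3.66667) · 3.66667^j/j! ≈ 0.4200.

0.4200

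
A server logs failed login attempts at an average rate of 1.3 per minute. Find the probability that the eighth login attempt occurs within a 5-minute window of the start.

0.3272

Over the interval, μ = 1.3 × 5 = 6.5 (a 5-minute window = 5 minutes).
The eighth arrival falls in the interval iff at least 8 events occur there: P(S_8 ≤ t) = P(N ≥ 8) = 1 − P(N ≤ 7) ≈ 0.3272.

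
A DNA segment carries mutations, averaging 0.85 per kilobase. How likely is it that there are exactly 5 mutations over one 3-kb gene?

Over the interval, μ = 0.85 × 3 = 2.55 (a 3-kb gene = 3 kilobases).
P(N = 5) = e^(−μ) μ^5/5! = e^(−2.55) · 2.55^5/120 ≈ 0.0702.

0.0702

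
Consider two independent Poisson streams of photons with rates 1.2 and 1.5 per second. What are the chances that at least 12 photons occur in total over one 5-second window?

Independent Poisson processes superpose: combined rate λ = 1.2 + 1.5 = 2.7 per second.
Over the interval, μ = 2.7 × 5 = 13.5 (a 5-second window = 5 seconds).
P(N ≥ 12) = 1 − P(N ≤ 11) ≈ 0.6955.

0.6955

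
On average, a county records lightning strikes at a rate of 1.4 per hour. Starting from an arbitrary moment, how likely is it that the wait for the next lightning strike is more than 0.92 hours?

0.2758

The wait for the next event is exponential with rate λ = 1.4 per hour.
P(T > 0.92) = e^(−λt) = e^(−1.4 × 0.92) = e^(−1.288) ≈ 0.2758.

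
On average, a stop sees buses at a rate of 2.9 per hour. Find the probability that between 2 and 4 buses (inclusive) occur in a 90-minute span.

0.4917

Over the interval, μ = 2.9 × 1.5 = 4.35 (a 90-minute span = 1.5 hours).
P(2 ≤ N ≤ 4) = Σ_{j=2}^{4} e^(−4.35) · 4.35^j/j! ≈ 0.4917.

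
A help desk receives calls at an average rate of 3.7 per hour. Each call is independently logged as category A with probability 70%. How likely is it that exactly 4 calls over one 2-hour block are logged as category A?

0.1688

Thinning: the calls that are logged as category A themselves form a Poisson process with rate 0.7 × 3.7 = 2.59 per hour.
Over the interval, μ = 2.59 × 2 = 5.18 (a 2-hour block = 2 hours).
P(N = 4) = e^(−5.18) · 5.18^4/4! ≈ 0.1688.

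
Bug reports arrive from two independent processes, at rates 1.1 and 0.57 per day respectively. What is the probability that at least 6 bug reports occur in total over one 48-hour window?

Independent Poisson processes superpose: combined rate λ = 1.1 + 0.57 = 1.67 per day.
Over the interval, μ = 1.67 × 2 = 3.34 (a 48-hour window = 2 days).
P(N ≥ 6) = 1 − P(N ≤ 5) ≈ 0.1220.

0.1220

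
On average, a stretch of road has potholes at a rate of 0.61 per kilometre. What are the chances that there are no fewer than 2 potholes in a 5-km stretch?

0.8082

Over the interval, μ = 0.61 × 5 = 3.05 (a 5-km stretch = 5 kilometres).
P(N ≥ 2) = 1 − P(N ≤ 1) = 1 − Σ_{j=0}^{1} e^(−μ) μ^j/j! ≈ 0.8082.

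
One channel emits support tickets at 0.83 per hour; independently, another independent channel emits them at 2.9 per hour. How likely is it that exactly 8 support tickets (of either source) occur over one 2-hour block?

Independent Poisson processes superpose: combined rate λ = 0.83 + 2.9 = 3.73 per hour.
Over the interval, μ = 3.73 × 2 = 7.46 (a 2-hour block = 2 hours).
P(N = 8) = e^(−7.46) · 7.46^8/8! ≈ 0.1369.

0.1369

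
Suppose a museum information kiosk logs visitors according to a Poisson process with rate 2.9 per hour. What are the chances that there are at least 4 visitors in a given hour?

With mean μ = 2.9 per hour,
P(N ≥ 4) = 1 − P(N ≤ 3) = 1 − Σ_{j=0}^{3} e^(−μ) μ^j/j! ≈ 0.3304.

0.3304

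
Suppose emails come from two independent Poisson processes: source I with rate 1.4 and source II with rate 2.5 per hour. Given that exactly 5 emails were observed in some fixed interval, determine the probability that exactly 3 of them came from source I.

Given the total, each event is independently from source I with probability p = λ_I/(λ_I+λ_II) = 1.4/3.9 ≈ 0.3590.
So K ~ Binomial(5, 1.4/3.9): P(K = 3) = C(5,3) · (1.4/3.9)^3 · (2.5/3.9)^2 ≈ 0.1901.

0.1901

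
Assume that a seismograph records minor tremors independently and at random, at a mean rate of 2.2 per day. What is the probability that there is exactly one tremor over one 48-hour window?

Over the interval, μ = 2.2 × 2 = 4.4 (a 48-hour window = 2 days).
P(N = 1) = e^(−μ) μ^1/1! = e^(−4.4) · 4.4^1/1 ≈ 0.0540.

0.0540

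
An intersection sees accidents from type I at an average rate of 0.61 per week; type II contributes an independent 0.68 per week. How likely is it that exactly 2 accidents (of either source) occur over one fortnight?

0.2522

Independent Poisson processes superpose: combined rate λ = 0.61 + 0.68 = 1.29 per week.
Over the interval, μ = 1.29 × 2 = 2.58 (a fortnight = 2 weeks).
P(N = 2) = e^(−2.58) · 2.58^2/2! ≈ 0.2522.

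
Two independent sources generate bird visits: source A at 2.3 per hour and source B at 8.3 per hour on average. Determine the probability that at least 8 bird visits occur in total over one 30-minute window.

0.1665

Independent Poisson processes superpose: combined rate λ = 2.3 + 8.3 = 10.6 per hour.
Over the interval, μ = 10.6 × 0.5 = 5.3 (a 30-minute window = 0.5 hours).
P(N ≥ 8) = 1 − P(N ≤ 7) ≈ 0.1665.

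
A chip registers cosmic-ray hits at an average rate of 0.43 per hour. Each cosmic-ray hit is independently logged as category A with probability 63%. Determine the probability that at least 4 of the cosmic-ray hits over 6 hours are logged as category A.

0.0824

Thinning: the cosmic-ray hits that are logged as category A themselves form a Poisson process with rate 0.63 × 0.43 = 0.2709 per hour.
Over the interval, μ = 0.2709 × 6 = 1.6254 (6 hours).
P(N ≥ 4) = 1 − P(N ≤ 3) ≈ 0.0824.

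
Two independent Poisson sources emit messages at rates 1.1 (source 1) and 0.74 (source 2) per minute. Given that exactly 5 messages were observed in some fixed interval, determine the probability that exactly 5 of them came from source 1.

Given the total, each event is independently from source 1 with probability p = λ_1/(λ_1+λ_2) = 1.1/1.84 ≈ 0.5978.
So K ~ Binomial(5, 1.1/1.84): P(K = 5) = C(5,5) · (1.1/1.84)^5 · (0.74/1.84)^0 ≈ 0.0764.

0.0764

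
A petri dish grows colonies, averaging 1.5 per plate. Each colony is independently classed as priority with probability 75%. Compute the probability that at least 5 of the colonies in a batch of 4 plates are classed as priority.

Thinning: the colonies that are classed as priority themselves form a Poisson process with rate 0.75 × 1.5 = 1.125 per plate.
Over the interval, μ = 1.125 × 4 = 4.5 (a batch of 4 plates = 4 plates).
P(N ≥ 5) = 1 − P(N ≤ 4) ≈ 0.4679.

0.4679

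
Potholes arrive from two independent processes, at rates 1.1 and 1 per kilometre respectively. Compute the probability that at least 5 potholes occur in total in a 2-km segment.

Independent Poisson processes superpose: combined rate λ = 1.1 + 1 = 2.1 per kilometre.
Over the interval, μ = 2.1 × 2 = 4.2 (a 2-km segment = 2 kilometres).
P(N ≥ 5) = 1 − P(N ≤ 4) ≈ 0.4102.

0.4102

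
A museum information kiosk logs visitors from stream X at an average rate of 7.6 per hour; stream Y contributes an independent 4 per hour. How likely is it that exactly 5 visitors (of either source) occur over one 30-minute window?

0.1656

Independent Poisson processes superpose: combined rate λ = 7.6 + 4 = 11.6 per hour.
Over the interval, μ = 11.6 × 0.5 = 5.8 (a 30-minute window = 0.5 hours).
P(N = 5) = e^(−5.8) · 5.8^5/5! ≈ 0.1656.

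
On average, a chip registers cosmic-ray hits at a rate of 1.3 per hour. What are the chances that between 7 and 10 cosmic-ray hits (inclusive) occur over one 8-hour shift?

Over the interval, μ = 1.3 × 8 = 10.4 (an 8-hour shift = 8 hours).
P(7 ≤ N ≤ 10) = Σ_{j=7}^{10} e^(−10.4) · 10.4^j/j! ≈ 0.4263.

0.4263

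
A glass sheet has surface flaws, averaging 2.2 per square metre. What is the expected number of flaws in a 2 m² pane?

E[N] = λt = 2.2 × 2 = 4.4 (a 2 m² pane = 2 square metres).

4.4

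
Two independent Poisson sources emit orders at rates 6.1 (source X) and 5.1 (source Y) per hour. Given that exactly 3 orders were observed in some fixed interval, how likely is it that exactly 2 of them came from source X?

0.4052

Given the total, each event is independently from source X with probability p = λ_X/(λ_X+λ_Y) = 6.1/11.2 ≈ 0.5446.
So K ~ Binomial(3, 6.1/11.2): P(K = 2) = C(3,2) · (6.1/11.2)^2 · (5.1/11.2)^1 ≈ 0.4052.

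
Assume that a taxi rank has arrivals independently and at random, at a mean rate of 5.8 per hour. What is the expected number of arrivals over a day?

E[N] = λt = 5.8 × 24 = 139.2 (a day = 24 hours).

139.2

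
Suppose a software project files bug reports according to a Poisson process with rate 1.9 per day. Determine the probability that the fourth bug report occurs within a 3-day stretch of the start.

0.8200

Over the interval, μ = 1.9 × 3 = 5.7 (a 3-day stretch = 3 days).
The fourth arrival falls in the interval iff at least 4 events occur there: P(S_4 ≤ t) = P(N ≥ 4) = 1 − P(N ≤ 3) ≈ 0.8200.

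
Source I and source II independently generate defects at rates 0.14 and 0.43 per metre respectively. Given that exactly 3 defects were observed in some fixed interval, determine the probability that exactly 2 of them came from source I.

0.1365

Given the total, each event is independently from source I with probability p = λ_I/(λ_I+λ_II) = 0.14/0.57 ≈ 0.2456.
So K ~ Binomial(3, 0.14/0.57): P(K = 2) = C(3,2) · (0.14/0.57)^2 · (0.43/0.57)^1 ≈ 0.1365.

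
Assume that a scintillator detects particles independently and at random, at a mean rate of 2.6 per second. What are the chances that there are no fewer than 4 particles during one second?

0.2640

With mean μ = 2.6 per second,
P(N ≥ 4) = 1 − P(N ≤ 3) = 1 − Σ_{j=0}^{3} e^(−μ) μ^j/j! ≈ 0.2640.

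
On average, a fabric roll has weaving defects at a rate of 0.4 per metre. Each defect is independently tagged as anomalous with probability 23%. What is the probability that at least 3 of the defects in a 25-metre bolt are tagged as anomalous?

Thinning: the defects that are tagged as anomalous themselves form a Poisson process with rate 0.23 × 0.4 = 0.092 per metre.
Over the interval, μ = 0.092 × 25 = 2.3 (a 25-metre bolt = 25 metres).
P(N ≥ 3) = 1 − P(N ≤ 2) ≈ 0.4040.

0.4040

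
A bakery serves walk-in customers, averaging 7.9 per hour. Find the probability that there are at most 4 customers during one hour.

0.1055

With mean μ = 7.9 per hour,
P(N ≤ 4) = Σ_{j=0}^{4} e^(−μ) μ^j/j! ≈ 0.1055.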